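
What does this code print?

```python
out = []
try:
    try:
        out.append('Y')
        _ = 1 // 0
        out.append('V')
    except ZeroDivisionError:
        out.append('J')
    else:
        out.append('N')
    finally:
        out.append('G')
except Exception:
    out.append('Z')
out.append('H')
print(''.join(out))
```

Execution trace: 'Y' (inner try body) → 'J' (inner except ZeroDivisionError) → 'G' (inner finally) → 'H' (after the try/except). Output: YJGH

Answer: YJGH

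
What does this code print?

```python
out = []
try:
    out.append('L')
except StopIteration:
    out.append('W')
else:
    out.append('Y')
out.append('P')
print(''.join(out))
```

Execution trace: 'L' (try body, no exception) → 'Y' (else) → 'P' (after the try/except). Output: LYP

Answer: LYP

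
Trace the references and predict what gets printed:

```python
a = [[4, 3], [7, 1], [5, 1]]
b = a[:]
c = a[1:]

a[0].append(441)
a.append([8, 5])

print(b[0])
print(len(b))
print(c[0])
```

Key concept: slice with nested mutation.
Step by step:
`a = [[4, 3], [7, 1], [5, 1]]` → a = [[4, 3], [7, 1], [5, 1]]
`b = a[:]` → b = [[4, 3], [7, 1], [5, 1]]
`c = a[1:]` → c = [[7, 1], [5, 1]]
`a[0].append(441)` → a = [[4, 3, 441], [7, 1], [5, 1]]; b = [[4, 3, 441], [7, 1], [5, 1]]
`a.append([8, 5])` → a = [[4, 3, 441], [7, 1], [5, 1], [8, 5]]
`print(b[0])` → prints [4, 3, 441]
`print(len(b))` → prints 3
`print(c[0])` → prints [7, 1]

Answer:
[4, 3, 441]
3
[7, 1]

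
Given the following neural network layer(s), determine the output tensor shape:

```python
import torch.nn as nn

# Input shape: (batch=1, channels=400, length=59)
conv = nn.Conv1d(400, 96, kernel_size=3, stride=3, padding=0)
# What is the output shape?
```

Input: (1, 400, 59) -> Output: (1, 96, 19)

Answer: (1, 96, 19)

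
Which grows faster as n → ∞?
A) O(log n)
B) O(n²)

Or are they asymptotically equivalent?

O(log n) vs O(n²): Higher order terms dominate.

Answer: B) O(n²) grows faster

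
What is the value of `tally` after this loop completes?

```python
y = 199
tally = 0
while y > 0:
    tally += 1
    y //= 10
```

Count digits by repeated division by 10
`tally` takes the values: 0 → 1 → 2 → 3

Answer: 3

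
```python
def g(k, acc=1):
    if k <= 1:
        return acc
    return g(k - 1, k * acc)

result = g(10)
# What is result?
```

Accumulator trace (n, acc): (10, 1) -> (9, 10) -> (8, 90) -> (7, 720) -> (6, 5040) -> (5, 30240) -> (4, 151200) -> (3, 604800) -> (2, 1814400) -> (1, 3628800) -> return 3628800

Answer: 3628800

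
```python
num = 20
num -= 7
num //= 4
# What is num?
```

Trace:
`num = 20` → num = 20
`num -= 7` → num = 13
`num //= 4` → num = 3
So num = 3

Answer: 3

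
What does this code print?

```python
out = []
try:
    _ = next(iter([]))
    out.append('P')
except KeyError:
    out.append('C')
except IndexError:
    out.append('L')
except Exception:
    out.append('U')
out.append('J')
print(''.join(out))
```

Execution trace: 'U' (except Exception) → 'J' (after the try/except). Output: UJ

Answer: UJ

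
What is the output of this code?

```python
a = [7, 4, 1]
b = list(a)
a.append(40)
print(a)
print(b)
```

Key concept: list() constructor creates copy.
Step by step:
`a = [7, 4, 1]` → a = [7, 4, 1]
`b = list(a)` → b = [7, 4, 1]
`a.append(40)` → a = [7, 4, 1, 40]
`print(a)` → prints [7, 4, 1, 40]
`print(b)` → prints [7, 4, 1]

Answer:
[7, 4, 1, 40]
[7, 4, 1]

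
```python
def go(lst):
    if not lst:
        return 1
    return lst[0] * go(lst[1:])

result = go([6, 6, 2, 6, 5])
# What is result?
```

Product over [6, 6, 2, 6, 5] = 6 * 6 * 2 * 6 * 5 = 2160

Answer: 2160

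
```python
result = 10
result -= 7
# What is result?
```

Trace:
`result = 10` → result = 10
`result -= 7` → result = 3
So result = 3

Answer: 3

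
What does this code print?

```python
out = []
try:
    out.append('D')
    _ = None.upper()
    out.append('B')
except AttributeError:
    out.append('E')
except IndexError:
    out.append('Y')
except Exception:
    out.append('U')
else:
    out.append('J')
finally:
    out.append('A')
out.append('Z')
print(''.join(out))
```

Execution trace: 'D' (try body) → 'E' (except AttributeError) → 'A' (finally) → 'Z' (after the try/except). Output: DEAZ

Answer: DEAZ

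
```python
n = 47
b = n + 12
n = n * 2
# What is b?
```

Trace:
`n = 47` → n = 47
`b = n + 12` → b = 59
`n = n * 2` → n = 94
So b = 59

Answer: 59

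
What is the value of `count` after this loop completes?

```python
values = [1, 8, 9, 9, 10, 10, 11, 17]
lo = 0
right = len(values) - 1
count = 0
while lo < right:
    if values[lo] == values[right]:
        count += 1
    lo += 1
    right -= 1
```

Count matching pairs from ends
`count` takes the values: 0

Answer: 0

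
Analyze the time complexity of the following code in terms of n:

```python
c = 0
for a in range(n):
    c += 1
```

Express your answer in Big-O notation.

Each loop level contributes: n. Multiplying the contributions gives O(n).

Answer: O(n)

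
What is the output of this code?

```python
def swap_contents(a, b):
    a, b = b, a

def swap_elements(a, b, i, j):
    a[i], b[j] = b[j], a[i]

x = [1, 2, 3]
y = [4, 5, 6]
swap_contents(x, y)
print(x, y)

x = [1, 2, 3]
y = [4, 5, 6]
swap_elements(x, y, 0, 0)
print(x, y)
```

Key concept: parameter rebinding vs mutation.
Step by step:
`x = [1, 2, 3]` → x = [1, 2, 3]
`y = [4, 5, 6]` → y = [4, 5, 6]
`swap_contents(x, y)` → no visible change to tracked variables
`print(x, y)` → prints [1, 2, 3] [4, 5, 6]
`x = [1, 2, 3]` → x = [1, 2, 3]
`y = [4, 5, 6]` → y = [4, 5, 6]
`swap_elements(x, y, 0, 0)` → x = [4, 2, 3]; y = [1, 5, 6]
`print(x, y)` → prints [4, 2, 3] [1, 5, 6]

Answer:
[1, 2, 3] [4, 5, 6]
[4, 2, 3] [1, 5, 6]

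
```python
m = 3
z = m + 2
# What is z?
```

Trace:
`m = 3` → m = 3
`z = m + 2` → z = 5
So z = 5

Answer: 5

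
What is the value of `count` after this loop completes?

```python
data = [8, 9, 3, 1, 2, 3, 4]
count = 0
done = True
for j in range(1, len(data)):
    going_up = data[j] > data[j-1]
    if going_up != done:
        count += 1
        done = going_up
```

Count direction changes in [8, 9, 3, 1, 2, 3, 4]
`count` takes the values: 0 → 1 → 2

Answer: 2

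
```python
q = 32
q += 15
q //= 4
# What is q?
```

Trace:
`q = 32` → q = 32
`q += 15` → q = 47
`q //= 4` → q = 11
So q = 11

Answer: 11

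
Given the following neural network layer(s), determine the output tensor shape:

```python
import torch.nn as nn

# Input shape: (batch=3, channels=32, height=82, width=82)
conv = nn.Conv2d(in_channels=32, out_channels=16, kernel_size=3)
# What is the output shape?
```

Input: (3, 32, 82, 82) -> Output: (3, 16, 80, 80)

Answer: (3, 16, 80, 80)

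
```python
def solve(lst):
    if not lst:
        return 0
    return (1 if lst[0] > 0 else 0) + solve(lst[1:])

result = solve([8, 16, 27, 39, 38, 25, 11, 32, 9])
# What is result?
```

Count of positive elements in [8, 16, 27, 39, 38, 25, 11, 32, 9] = 9

Answer: 9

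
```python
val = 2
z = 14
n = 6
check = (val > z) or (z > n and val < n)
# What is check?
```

Trace:
`val = 2` → val = 2
`z = 14` → z = 14
`n = 6` → n = 6
`check = (val > z) or (z > n and val < n)` → check = True
So check = True

Answer: True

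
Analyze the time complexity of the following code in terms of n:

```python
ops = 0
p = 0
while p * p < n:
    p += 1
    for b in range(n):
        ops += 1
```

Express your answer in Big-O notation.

Each loop level contributes: √n × n. Multiplying the contributions gives O(n√n).

Answer: O(n√n)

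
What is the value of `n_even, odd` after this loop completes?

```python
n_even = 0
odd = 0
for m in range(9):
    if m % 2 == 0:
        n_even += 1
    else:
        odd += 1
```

Count evens and odds in range(9)
`n_even, odd` takes the values: (0, 0) → (1, 0) → (1, 1) → (2, 1) → (2, 2) → (3, 2) → (3, 3) → (4, 3) → (4, 4) → (5, 4)

Answer: 5, 4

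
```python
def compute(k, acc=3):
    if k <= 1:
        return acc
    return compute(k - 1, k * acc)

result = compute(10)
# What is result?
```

Accumulator trace (n, acc): (10, 3) -> (9, 30) -> (8, 270) -> (7, 2160) -> (6, 15120) -> (5, 90720) -> (4, 453600) -> (3, 1814400) -> (2, 5443200) -> (1, 10886400) -> return 10886400

Answer: 10886400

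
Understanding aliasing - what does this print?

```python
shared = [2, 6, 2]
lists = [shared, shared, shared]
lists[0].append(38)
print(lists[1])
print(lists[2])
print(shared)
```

Key concept: list of same reference.
Step by step:
`shared = [2, 6, 2]` → shared = [2, 6, 2]
`lists = [shared, shared, shared]` → lists = [[2, 6, 2], [2, 6, 2], [2, 6, 2]]
`lists[0].append(38)` → shared = [2, 6, 2, 38]; lists = [[2, 6, 2, 38], [2, 6, 2, 38], [2, 6, 2, 38]]
`print(lists[1])` → prints [2, 6, 2, 38]
`print(lists[2])` → prints [2, 6, 2, 38]
`print(shared)` → prints [2, 6, 2, 38]

Answer:
[2, 6, 2, 38]
[2, 6, 2, 38]
[2, 6, 2, 38]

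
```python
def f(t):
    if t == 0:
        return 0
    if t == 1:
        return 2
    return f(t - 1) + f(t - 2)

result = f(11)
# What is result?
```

Build up from base cases: f(0)=0, f(1)=2, f(2)=2, f(3)=4, f(4)=6, f(5)=10, f(6)=16, ..., f(11)=178

Answer: 178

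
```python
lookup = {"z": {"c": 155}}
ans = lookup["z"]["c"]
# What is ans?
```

Trace:
`lookup = {"z": {"c": 155}}` → lookup = {'z': {'c': 155}}
`ans = lookup["z"]["c"]` → ans = 155
So ans = 155

Answer: 155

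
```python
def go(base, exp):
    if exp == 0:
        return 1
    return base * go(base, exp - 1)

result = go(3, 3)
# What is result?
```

go(3, 3) = 3 * 3 * 3 = 27

Answer: 27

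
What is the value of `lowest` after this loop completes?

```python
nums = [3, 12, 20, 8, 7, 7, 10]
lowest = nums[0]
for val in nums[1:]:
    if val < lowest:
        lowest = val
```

Minimum of [3, 12, 20, 8, 7, 7, 10]
`lowest` takes the values: 3

Answer: 3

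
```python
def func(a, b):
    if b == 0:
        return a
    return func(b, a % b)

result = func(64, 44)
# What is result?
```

func(64, 44) -> func(44, 20) -> func(20, 4) -> func(4, 0) -> 4

Answer: 4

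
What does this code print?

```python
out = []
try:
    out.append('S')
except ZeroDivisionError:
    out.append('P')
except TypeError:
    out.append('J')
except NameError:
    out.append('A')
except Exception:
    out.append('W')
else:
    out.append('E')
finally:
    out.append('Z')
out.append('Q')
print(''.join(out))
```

Execution trace: 'S' (try body, no exception) → 'E' (else) → 'Z' (finally) → 'Q' (after the try/except). Output: SEZQ

Answer: SEZQ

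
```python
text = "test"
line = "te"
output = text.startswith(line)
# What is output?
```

Trace:
`text = "test"` → text = 'test'
`line = "te"` → line = 'te'
`output = text.startswith(line)` → output = True
So output = True

Answer: True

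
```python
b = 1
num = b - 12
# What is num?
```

Trace:
`b = 1` → b = 1
`num = b - 12` → num = -11
So num = -11

Answer: -11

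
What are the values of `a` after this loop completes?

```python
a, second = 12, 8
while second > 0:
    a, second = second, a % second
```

GCD of 12 and 8
`a` takes the values: 12 → 8 → 4

Answer: 4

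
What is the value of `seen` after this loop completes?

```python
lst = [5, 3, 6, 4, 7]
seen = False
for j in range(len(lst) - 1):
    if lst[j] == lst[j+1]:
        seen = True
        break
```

Check consecutive duplicates in [5, 3, 6, 4, 7]
`seen` takes the values: False

Answer: False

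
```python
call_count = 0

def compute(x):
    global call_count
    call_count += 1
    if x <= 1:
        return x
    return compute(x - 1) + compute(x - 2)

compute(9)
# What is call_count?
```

Calls(x) = 1 + Calls(x-1) + Calls(x-2); Calls(0)=Calls(1)=1. For x=9 this gives 109.

Answer: 109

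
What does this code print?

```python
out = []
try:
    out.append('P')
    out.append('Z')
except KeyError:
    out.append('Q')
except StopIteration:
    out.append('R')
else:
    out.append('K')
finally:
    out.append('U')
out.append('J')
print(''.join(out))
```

Execution trace: 'P' (try body) → 'Z' (try body, no exception) → 'K' (else) → 'U' (finally) → 'J' (after the try/except). Output: PZKUJ

Answer: PZKUJ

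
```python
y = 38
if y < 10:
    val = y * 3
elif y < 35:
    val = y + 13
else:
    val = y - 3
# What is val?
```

Trace:
`y = 38` → y = 38
`if y < 10: ...` → y < 10 is False, y < 35 is False, take else branch → val = 35
So val = 35

Answer: 35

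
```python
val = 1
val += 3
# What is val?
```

Trace:
`val = 1` → val = 1
`val += 3` → val = 4
So val = 4

Answer: 4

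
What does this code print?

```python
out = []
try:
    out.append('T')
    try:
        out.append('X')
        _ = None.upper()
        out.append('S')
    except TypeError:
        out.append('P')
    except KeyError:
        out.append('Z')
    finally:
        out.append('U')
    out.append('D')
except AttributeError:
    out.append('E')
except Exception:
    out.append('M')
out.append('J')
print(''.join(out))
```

Execution trace: 'T' (try body) → 'X' (inner try body) → 'U' (inner finally) → 'E' (except AttributeError) → 'J' (after the try/except). Output: TXUEJ

Answer: TXUEJ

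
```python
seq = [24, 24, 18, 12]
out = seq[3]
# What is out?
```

Trace:
`seq = [24, 24, 18, 12]` → seq = [24, 24, 18, 12]
`out = seq[3]` → out = 12
So out = 12

Answer: 12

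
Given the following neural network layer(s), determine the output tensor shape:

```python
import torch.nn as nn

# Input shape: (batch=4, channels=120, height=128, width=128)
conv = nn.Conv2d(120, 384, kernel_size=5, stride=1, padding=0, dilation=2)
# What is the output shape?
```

Input: (4, 120, 128, 128) -> Output: (4, 384, 120, 120)

Answer: (4, 384, 120, 120)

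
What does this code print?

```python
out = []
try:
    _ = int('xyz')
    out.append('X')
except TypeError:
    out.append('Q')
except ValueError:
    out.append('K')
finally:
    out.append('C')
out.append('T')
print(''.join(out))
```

Execution trace: 'K' (except ValueError) → 'C' (finally) → 'T' (after the try/except). Output: KCT

Answer: KCT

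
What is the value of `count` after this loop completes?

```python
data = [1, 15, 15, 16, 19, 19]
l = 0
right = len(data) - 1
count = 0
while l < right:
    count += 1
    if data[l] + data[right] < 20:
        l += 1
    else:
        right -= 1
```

Steps to find pair summing to 20
`count` takes the values: 0 → 1 → 2 → 3 → 4 → 5

Answer: 5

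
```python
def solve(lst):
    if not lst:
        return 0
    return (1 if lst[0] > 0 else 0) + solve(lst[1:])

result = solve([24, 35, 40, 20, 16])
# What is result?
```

Count of positive elements in [24, 35, 40, 20, 16] = 5

Answer: 5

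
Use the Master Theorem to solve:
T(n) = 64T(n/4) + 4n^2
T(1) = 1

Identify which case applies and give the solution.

a=64, b=4, f(n)=4n^2. log_4(64) = 3. Since c=2 < 3, Case 1 applies: T(n) = Θ(n^log_b(a)) = O(n^3).

Answer: O(n^3) - Case 1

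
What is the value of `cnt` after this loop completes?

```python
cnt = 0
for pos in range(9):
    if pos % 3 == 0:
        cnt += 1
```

Count numbers divisible by 3 in range(9)
`cnt` takes the values: 0 → 1 → 2 → 3

Answer: 3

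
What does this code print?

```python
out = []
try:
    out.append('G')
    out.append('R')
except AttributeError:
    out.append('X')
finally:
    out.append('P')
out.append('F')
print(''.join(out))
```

Execution trace: 'G' (try body) → 'R' (try body, no exception) → 'P' (finally) → 'F' (after the try/except). Output: GRPF

Answer: GRPF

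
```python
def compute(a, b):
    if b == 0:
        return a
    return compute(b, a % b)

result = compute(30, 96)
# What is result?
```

compute(30, 96) -> compute(96, 30) -> compute(30, 6) -> compute(6, 0) -> 6

Answer: 6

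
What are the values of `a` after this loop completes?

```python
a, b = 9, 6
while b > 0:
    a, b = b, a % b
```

GCD of 9 and 6
`a` takes the values: 9 → 6 → 3

Answer: 3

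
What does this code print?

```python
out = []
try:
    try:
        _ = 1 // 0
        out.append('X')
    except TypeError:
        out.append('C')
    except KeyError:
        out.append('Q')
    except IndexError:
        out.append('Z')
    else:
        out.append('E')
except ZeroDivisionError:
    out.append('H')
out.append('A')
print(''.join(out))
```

Execution trace: 'H' (outer except ZeroDivisionError) → 'A' (after the try/except). Output: HA

Answer: HA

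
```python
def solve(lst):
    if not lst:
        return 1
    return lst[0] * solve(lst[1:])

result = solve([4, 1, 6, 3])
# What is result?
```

Product over [4, 1, 6, 3] = 4 * 1 * 6 * 3 = 72

Answer: 72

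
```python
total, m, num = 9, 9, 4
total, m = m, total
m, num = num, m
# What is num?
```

Trace:
`total, m, num = 9, 9, 4` → total = 9; m = 9; num = 4
`total, m = m, total` → total = 9; m = 9
`m, num = num, m` → m = 4; num = 9
So num = 9

Answer: 9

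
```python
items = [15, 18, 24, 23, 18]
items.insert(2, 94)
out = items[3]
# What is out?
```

Trace:
`items = [15, 18, 24, 23, 18]` → items = [15, 18, 24, 23, 18]
`items.insert(2, 94)` → items = [15, 18, 94, 24, 23, 18]
`out = items[3]` → out = 24
So out = 24

Answer: 24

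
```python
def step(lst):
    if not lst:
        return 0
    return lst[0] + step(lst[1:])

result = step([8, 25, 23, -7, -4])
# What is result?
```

8 + 25 + 23 + (-7) + (-4) + 0 = 45

Answer: 45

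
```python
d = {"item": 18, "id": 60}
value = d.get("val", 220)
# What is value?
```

Trace:
`d = {"item": 18, "id": 60}` → d = {'item': 18, 'id': 60}
`value = d.get("val", 220)` → value = 220
So value = 220

Answer: 220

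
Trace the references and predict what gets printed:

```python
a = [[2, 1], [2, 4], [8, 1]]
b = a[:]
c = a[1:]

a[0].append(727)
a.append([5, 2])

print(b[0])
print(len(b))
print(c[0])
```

Key concept: slice with nested mutation.
Step by step:
`a = [[2, 1], [2, 4], [8, 1]]` → a = [[2, 1], [2, 4], [8, 1]]
`b = a[:]` → b = [[2, 1], [2, 4], [8, 1]]
`c = a[1:]` → c = [[2, 4], [8, 1]]
`a[0].append(727)` → a = [[2, 1, 727], [2, 4], [8, 1]]; b = [[2, 1, 727], [2, 4], [8, 1]]
`a.append([5, 2])` → a = [[2, 1, 727], [2, 4], [8, 1], [5, 2]]
`print(b[0])` → prints [2, 1, 727]
`print(len(b))` → prints 3
`print(c[0])` → prints [2, 4]

Answer:
[2, 1, 727]
3
[2, 4]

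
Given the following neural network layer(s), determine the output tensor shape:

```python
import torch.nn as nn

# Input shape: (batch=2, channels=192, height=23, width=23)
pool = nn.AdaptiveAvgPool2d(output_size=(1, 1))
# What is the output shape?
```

Input: (2, 192, 23, 23) -> Output: (2, 192, 1, 1)

Answer: (2, 192, 1, 1)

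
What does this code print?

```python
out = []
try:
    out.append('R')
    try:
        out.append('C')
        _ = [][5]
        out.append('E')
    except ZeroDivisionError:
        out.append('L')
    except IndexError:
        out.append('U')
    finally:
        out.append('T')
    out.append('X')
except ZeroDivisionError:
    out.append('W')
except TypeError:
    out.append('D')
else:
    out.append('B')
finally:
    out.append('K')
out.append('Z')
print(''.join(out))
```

Execution trace: 'R' (try body) → 'C' (inner try body) → 'U' (inner except IndexError) → 'T' (inner finally) → 'X' (try body, no exception) → 'B' (else) → 'K' (finally) → 'Z' (after the try/except). Output: RCUTXBKZ

Answer: RCUTXBKZ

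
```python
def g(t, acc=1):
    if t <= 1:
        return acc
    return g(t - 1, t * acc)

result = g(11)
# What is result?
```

Accumulator trace (n, acc): (11, 1) -> (10, 11) -> (9, 110) -> (8, 990) -> (7, 7920) -> (6, 55440) -> (5, 332640) -> (4, 1663200) -> (3, 6652800) -> (2, 19958400) -> (1, 39916800) -> return 39916800

Answer: 39916800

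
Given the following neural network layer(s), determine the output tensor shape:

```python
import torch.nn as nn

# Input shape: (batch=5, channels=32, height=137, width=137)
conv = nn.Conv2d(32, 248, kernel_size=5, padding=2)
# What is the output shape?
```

Input: (5, 32, 137, 137) -> Output: (5, 248, 137, 137)

Answer: (5, 248, 137, 137)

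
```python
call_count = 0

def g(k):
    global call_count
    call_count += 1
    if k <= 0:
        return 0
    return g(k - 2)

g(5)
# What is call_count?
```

Linear recursion stepping by 2: 4 calls from k=5 down to ≤0.

Answer: 4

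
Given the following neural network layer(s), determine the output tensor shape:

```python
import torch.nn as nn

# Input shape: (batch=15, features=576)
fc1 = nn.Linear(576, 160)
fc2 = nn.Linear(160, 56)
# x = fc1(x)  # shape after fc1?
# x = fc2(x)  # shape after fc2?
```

Input: (15, 576) -> after fc1: (15, 160) -> Output: (15, 56)

Answer: (15, 56)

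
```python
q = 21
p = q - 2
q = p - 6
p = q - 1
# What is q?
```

Trace:
`q = 21` → q = 21
`p = q - 2` → p = 19
`q = p - 6` → q = 13
`p = q - 1` → p = 12
So q = 13

Answer: 13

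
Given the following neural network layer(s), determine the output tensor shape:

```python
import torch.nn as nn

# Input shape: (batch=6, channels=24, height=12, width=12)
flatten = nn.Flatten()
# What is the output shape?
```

Input: (6, 24, 12, 12) -> Output: (6, 3456)

Answer: (6, 3456)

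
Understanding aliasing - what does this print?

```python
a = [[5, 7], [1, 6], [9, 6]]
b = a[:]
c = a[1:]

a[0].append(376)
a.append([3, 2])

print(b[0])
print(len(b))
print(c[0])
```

Key concept: slice with nested mutation.
Step by step:
`a = [[5, 7], [1, 6], [9, 6]]` → a = [[5, 7], [1, 6], [9, 6]]
`b = a[:]` → b = [[5, 7], [1, 6], [9, 6]]
`c = a[1:]` → c = [[1, 6], [9, 6]]
`a[0].append(376)` → a = [[5, 7, 376], [1, 6], [9, 6]]; b = [[5, 7, 376], [1, 6], [9, 6]]
`a.append([3, 2])` → a = [[5, 7, 376], [1, 6], [9, 6], [3, 2]]
`print(b[0])` → prints [5, 7, 376]
`print(len(b))` → prints 3
`print(c[0])` → prints [1, 6]

Answer:
[5, 7, 376]
3
[1, 6]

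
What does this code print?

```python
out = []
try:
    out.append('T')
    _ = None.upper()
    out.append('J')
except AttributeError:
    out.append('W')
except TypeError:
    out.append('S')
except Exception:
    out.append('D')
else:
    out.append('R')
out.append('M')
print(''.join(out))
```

Execution trace: 'T' (try body) → 'W' (except AttributeError) → 'M' (after the try/except). Output: TWM

Answer: TWM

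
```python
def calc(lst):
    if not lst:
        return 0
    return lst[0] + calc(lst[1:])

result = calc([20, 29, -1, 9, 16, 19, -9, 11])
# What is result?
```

20 + 29 + (-1) + 9 + 16 + 19 + (-9) + 11 + 0 = 94

Answer: 94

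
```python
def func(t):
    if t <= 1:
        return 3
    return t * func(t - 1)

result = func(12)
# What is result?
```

func(12) = 12 * 11 * 10 * 9 * 8 * 7 * 6 * 5 * 4 * 3 * 2 * 3 = 1437004800

Answer: 1437004800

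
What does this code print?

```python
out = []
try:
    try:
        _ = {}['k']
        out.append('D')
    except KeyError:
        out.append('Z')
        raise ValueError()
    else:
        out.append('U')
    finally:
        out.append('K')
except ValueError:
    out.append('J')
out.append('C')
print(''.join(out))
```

Execution trace: 'Z' (inner except KeyError) → 'K' (inner finally) → 'J' (outer except ValueError) → 'C' (after the try/except). Output: ZKJC

Answer: ZKJC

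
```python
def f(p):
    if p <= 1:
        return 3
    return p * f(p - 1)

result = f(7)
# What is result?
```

f(7) = 7 * 6 * 5 * 4 * 3 * 2 * 3 = 15120

Answer: 15120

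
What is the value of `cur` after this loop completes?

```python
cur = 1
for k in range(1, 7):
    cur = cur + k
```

Start at 1, add 1 through 6
`cur` takes the values: 1 → 2 → 4 → 7 → 11 → 16 → 22

Answer: 22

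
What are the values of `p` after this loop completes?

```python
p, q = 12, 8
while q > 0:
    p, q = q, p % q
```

GCD of 12 and 8
`p` takes the values: 12 → 8 → 4

Answer: 4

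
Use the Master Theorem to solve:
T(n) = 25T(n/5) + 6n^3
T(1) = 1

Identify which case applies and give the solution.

a=25, b=5, f(n)=6n^3. log_5(25) = 2. Since c=3 > 2 and the regularity condition holds (25(n/5)^3 = (25/5^3)n^3 with 25/5^3 < 1), Case 3 applies: T(n) = Θ(f(n)) = O(n^3).

Answer: O(n^3) - Case 3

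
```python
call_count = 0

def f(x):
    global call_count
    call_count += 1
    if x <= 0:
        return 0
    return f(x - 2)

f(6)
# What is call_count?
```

Linear recursion stepping by 2: 4 calls from x=6 down to ≤0.

Answer: 4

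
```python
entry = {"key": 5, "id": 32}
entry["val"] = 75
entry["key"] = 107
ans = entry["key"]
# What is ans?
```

Trace:
`entry = {"key": 5, "id": 32}` → entry = {'key': 5, 'id': 32}
`entry["val"] = 75` → entry = {'key': 5, 'id': 32, 'val': 75}
`entry["key"] = 107` → entry = {'key': 107, 'id': 32, 'val': 75}
`ans = entry["key"]` → ans = 107
So ans = 107

Answer: 107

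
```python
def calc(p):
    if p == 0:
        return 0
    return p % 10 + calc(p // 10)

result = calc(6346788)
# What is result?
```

Sum of digits of 6346788: 8 + 8 + 7 + 6 + 4 + 3 + 6 = 42

Answer: 42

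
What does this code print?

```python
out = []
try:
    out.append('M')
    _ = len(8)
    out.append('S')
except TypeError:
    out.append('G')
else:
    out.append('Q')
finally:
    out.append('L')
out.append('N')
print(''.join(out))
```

Execution trace: 'M' (try body) → 'G' (except TypeError) → 'L' (finally) → 'N' (after the try/except). Output: MGLN

Answer: MGLN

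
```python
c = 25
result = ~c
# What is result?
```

Trace:
`c = 25` → c = 25
`result = ~c` → result = -26
So result = -26

Answer: -26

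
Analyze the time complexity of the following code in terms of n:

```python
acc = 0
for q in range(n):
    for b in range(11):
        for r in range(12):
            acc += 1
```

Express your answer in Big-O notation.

Each loop level contributes: n × 1 × 1. Multiplying the contributions gives O(n).

Answer: O(n)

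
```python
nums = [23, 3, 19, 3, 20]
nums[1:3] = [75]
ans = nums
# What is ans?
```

Trace:
`nums = [23, 3, 19, 3, 20]` → nums = [23, 3, 19, 3, 20]
`nums[1:3] = [75]` → nums = [23, 75, 3, 20]
`ans = nums` → ans = [23, 75, 3, 20]
So ans = [23, 75, 3, 20]

Answer: [23, 75, 3, 20]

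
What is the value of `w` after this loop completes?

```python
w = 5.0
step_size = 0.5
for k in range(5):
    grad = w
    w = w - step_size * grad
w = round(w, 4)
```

Gradient descent: w = 5.0 * (1 - 0.5)^5
`w` takes the values: 5.0 → 2.5 → 1.25 → 0.625 → 0.3125 → 0.15625 → 0.1562

Answer: 0.1562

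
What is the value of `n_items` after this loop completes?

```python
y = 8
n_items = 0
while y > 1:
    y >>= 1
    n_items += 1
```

Count right shifts until 1
`n_items` takes the values: 0 → 1 → 2 → 3

Answer: 3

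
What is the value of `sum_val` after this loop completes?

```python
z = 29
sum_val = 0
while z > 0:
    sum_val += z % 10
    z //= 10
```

Sum digits of 29
`sum_val` takes the values: 0 → 9 → 11

Answer: 11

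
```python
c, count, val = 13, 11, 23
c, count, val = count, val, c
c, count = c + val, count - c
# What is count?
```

Trace:
`c, count, val = 13, 11, 23` → c = 13; count = 11; val = 23
`c, count, val = count, val, c` → c = 11; count = 23; val = 13
`c, count = c + val, count - c` → c = 24; count = 12
So count = 12

Answer: 12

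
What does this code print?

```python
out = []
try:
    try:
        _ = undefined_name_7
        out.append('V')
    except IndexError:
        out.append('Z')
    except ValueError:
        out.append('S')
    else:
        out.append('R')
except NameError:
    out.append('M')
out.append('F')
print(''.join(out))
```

Execution trace: 'M' (outer except NameError) → 'F' (after the try/except). Output: MF

Answer: MF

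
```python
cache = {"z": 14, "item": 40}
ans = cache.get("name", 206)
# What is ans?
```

Trace:
`cache = {"z": 14, "item": 40}` → cache = {'z': 14, 'item': 40}
`ans = cache.get("name", 206)` → ans = 206
So ans = 206

Answer: 206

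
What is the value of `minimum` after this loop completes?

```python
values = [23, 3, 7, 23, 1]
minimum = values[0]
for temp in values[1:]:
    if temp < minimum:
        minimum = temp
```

Minimum of [23, 3, 7, 23, 1]
`minimum` takes the values: 23 → 3 → 1

Answer: 1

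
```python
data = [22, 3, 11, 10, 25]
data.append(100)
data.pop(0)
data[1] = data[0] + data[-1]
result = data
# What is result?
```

Trace:
`data = [22, 3, 11, 10, 25]` → data = [22, 3, 11, 10, 25]
`data.append(100)` → data = [22, 3, 11, 10, 25, 100]
`data.pop(0)` → data = [3, 11, 10, 25, 100]
`data[1] = data[0] + data[-1]` → data = [3, 103, 10, 25, 100]
`result = data` → result = [3, 103, 10, 25, 100]
So result = [3, 103, 10, 25, 100]

Answer: [3, 103, 10, 25, 100]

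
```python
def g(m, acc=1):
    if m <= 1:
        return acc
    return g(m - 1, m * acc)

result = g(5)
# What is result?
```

Accumulator trace (n, acc): (5, 1) -> (4, 5) -> (3, 20) -> (2, 60) -> (1, 120) -> return 120

Answer: 120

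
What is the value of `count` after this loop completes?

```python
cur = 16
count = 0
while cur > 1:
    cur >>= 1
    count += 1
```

Count right shifts until 1
`count` takes the values: 0 → 1 → 2 → 3 → 4

Answer: 4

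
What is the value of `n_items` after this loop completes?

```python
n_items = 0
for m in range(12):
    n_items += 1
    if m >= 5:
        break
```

Loop breaks when m reaches 5, n_items is 6
`n_items` takes the values: 0 → 1 → 2 → 3 → 4 → 5 → 6

Answer: 6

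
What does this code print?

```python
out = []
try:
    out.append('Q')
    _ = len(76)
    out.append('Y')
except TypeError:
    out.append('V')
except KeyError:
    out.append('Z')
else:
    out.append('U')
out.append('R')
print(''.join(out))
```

Execution trace: 'Q' (try body) → 'V' (except TypeError) → 'R' (after the try/except). Output: QVR

Answer: QVR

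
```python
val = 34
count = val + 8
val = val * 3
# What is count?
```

Trace:
`val = 34` → val = 34
`count = val + 8` → count = 42
`val = val * 3` → val = 102
So count = 42

Answer: 42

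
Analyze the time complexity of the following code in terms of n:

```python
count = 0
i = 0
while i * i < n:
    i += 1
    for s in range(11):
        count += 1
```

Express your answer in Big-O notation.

Each loop level contributes: √n × 1. Multiplying the contributions gives O(√n).

Answer: O(√n)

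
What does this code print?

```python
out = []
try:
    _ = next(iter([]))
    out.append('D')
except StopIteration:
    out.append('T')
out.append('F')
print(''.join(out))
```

Execution trace: 'T' (except StopIteration) → 'F' (after the try/except). Output: TF

Answer: TF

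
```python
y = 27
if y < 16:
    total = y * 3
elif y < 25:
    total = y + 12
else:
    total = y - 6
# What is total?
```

Trace:
`y = 27` → y = 27
`if y < 16: ...` → y < 16 is False, y < 25 is False, take else branch → total = 21
So total = 21

Answer: 21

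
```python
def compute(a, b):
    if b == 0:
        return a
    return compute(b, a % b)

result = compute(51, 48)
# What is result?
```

compute(51, 48) -> compute(48, 3) -> compute(3, 0) -> 3

Answer: 3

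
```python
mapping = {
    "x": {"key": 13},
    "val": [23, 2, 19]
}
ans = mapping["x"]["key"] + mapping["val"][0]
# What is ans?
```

Trace:
`mapping = { ...` → mapping = {'x': {'key': 13}, 'val': [23, 2, 19]}
`ans = mapping["x"]["key"] + mapping["val"][0]` → ans = 36
So ans = 36

Answer: 36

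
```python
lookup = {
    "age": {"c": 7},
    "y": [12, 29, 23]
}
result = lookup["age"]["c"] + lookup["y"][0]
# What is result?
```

Trace:
`lookup = { ...` → lookup = {'age': {'c': 7}, 'y': [12, 29, 23]}
`result = lookup["age"]["c"] + lookup["y"][0]` → result = 19
So result = 19

Answer: 19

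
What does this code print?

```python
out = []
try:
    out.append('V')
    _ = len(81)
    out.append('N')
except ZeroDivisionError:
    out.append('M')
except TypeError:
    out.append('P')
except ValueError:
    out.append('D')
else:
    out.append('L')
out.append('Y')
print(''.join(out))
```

Execution trace: 'V' (try body) → 'P' (except TypeError) → 'Y' (after the try/except). Output: VPY

Answer: VPY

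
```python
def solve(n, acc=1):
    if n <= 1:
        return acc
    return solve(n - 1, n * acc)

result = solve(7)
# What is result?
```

Accumulator trace (n, acc): (7, 1) -> (6, 7) -> (5, 42) -> (4, 210) -> (3, 840) -> (2, 2520) -> (1, 5040) -> return 5040

Answer: 5040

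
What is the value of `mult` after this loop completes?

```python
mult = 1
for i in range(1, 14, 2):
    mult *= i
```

Product of 1, 3, 5, ... up to 13
`mult` takes the values: 1 → 3 → 15 → 105 → 945 → 10395 → 135135

Answer: 135135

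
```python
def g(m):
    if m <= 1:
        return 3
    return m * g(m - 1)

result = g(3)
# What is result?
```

g(3) = 3 * 2 * 3 = 18

Answer: 18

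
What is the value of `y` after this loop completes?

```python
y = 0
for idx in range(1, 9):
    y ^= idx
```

XOR of 1 to 8
`y` takes the values: 0 → 1 → 3 → 0 → 4 → 1 → 7 → 0 → 8

Answer: 8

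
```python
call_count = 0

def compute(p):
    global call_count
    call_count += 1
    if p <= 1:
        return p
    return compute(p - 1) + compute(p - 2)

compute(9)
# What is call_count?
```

Calls(p) = 1 + Calls(p-1) + Calls(p-2); Calls(0)=Calls(1)=1. For p=9 this gives 109.

Answer: 109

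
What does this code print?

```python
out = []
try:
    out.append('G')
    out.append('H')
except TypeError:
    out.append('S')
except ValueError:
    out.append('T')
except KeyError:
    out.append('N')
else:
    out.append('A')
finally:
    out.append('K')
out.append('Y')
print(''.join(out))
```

Execution trace: 'G' (try body) → 'H' (try body, no exception) → 'A' (else) → 'K' (finally) → 'Y' (after the try/except). Output: GHAKY

Answer: GHAKY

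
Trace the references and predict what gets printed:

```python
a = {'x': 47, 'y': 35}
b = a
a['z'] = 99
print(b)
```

Key concept: dict aliasing.
Step by step:
`a = {'x': 47, 'y': 35}` → a = {'x': 47, 'y': 35}
`b = a` → b = {'x': 47, 'y': 35} (same object as a)
`a['z'] = 99` → a = {'x': 47, 'y': 35, 'z': 99} (same object as b); b = {'x': 47, 'y': 35, 'z': 99} (same object as a)
`print(b)` → prints {'x': 47, 'y': 35, 'z': 99}

Answer: {'x': 47, 'y': 35, 'z': 99}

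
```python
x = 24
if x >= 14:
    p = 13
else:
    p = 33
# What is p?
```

Trace:
`x = 24` → x = 24
`if x >= 14: ...` → x >= 14 is True → p = 13
So p = 13

Answer: 13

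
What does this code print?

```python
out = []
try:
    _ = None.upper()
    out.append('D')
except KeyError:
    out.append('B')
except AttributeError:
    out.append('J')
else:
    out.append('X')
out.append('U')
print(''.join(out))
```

Execution trace: 'J' (except AttributeError) → 'U' (after the try/except). Output: JU

Answer: JU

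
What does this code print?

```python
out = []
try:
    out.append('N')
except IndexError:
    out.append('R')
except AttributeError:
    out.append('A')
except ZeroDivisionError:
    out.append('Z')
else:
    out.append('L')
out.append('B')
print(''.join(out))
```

Execution trace: 'N' (try body, no exception) → 'L' (else) → 'B' (after the try/except). Output: NLB

Answer: NLB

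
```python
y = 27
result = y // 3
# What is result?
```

Trace:
`y = 27` → y = 27
`result = y // 3` → result = 9
So result = 9

Answer: 9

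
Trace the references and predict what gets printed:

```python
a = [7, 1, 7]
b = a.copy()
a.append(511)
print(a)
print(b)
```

Key concept: list.copy() creates independent copy.
Step by step:
`a = [7, 1, 7]` → a = [7, 1, 7]
`b = a.copy()` → b = [7, 1, 7]
`a.append(511)` → a = [7, 1, 7, 511]
`print(a)` → prints [7, 1, 7, 511]
`print(b)` → prints [7, 1, 7]

Answer:
[7, 1, 7, 511]
[7, 1, 7]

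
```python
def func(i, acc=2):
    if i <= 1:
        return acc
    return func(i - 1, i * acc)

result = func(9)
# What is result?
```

Accumulator trace (n, acc): (9, 2) -> (8, 18) -> (7, 144) -> (6, 1008) -> (5, 6048) -> (4, 30240) -> (3, 120960) -> (2, 362880) -> (1, 725760) -> return 725760

Answer: 725760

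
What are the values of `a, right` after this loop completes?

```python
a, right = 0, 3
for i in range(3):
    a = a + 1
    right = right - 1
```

a goes 0→3, right goes 3→0
`a, right` takes the values: (0, 3) → (1, 3) → (1, 2) → (2, 2) → (2, 1) → (3, 1) → (3, 0)

Answer: 3, 0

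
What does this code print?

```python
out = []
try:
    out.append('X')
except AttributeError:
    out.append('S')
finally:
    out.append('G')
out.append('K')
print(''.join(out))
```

Execution trace: 'X' (try body, no exception) → 'G' (finally) → 'K' (after the try/except). Output: XGK

Answer: XGK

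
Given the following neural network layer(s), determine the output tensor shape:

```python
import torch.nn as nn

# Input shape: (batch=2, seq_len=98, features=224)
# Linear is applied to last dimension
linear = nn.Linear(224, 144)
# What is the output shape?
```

Input: (2, 98, 224) -> Output: (2, 98, 144)

Answer: (2, 98, 144)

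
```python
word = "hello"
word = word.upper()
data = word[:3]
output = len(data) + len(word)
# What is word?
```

Trace:
`word = "hello"` → word = 'hello'
`word = word.upper()` → word = 'HELLO'
`data = word[:3]` → data = 'HEL'
`output = len(data) + len(word)` → output = 8
So word = 'HELLO'

Answer: 'HELLO'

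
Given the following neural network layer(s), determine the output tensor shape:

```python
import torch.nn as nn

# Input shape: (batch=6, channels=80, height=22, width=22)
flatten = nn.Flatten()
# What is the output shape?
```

Input: (6, 80, 22, 22) -> Output: (6, 38720)

Answer: (6, 38720)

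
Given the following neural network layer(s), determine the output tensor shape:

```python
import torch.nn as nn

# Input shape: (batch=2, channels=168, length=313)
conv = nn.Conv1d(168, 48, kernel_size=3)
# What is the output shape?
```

Input: (2, 168, 313) -> Output: (2, 48, 311)

Answer: (2, 48, 311)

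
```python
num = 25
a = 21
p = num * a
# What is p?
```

Trace:
`num = 25` → num = 25
`a = 21` → a = 21
`p = num * a` → p = 525
So p = 525

Answer: 525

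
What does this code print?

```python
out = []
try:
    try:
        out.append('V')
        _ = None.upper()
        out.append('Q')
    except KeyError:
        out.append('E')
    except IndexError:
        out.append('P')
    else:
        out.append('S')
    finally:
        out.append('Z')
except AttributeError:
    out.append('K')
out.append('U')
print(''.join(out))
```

Execution trace: 'V' (try body) → 'Z' (finally) → 'K' (outer except AttributeError) → 'U' (after the try/except). Output: VZKU

Answer: VZKU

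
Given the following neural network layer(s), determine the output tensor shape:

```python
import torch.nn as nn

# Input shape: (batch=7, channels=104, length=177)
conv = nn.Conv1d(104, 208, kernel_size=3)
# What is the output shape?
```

Input: (7, 104, 177) -> Output: (7, 208, 175)

Answer: (7, 208, 175)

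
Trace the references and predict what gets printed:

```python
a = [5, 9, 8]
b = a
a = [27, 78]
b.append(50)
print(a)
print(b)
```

Key concept: rebinding vs mutation: a is rebound to a new list, b still points at the original.
Step by step:
`a = [5, 9, 8]` → a = [5, 9, 8]
`b = a` → b = [5, 9, 8] (same object as a)
`a = [27, 78]` → a = [27, 78]
`b.append(50)` → b = [5, 9, 8, 50]
`print(a)` → prints [27, 78]
`print(b)` → prints [5, 9, 8, 50]

Answer:
[27, 78]
[5, 9, 8, 50]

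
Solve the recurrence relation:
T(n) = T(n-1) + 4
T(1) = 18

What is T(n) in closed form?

Unrolling: T(n) = T(1) + 4·(n-1) = 18 + 4(n-1) = 4n + 14.

Answer: T(n) = 4n + 14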